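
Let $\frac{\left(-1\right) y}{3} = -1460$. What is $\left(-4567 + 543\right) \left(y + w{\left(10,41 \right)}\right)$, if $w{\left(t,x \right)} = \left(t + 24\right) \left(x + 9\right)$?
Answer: $-24465920$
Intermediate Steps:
$w{\left(t,x \right)} = \left(9 + x\right) \left(24 + t\right)$ ($w{\left(t,x \right)} = \left(24 + t\right) \left(9 + x\right) = \left(9 + x\right) \left(24 + t\right)$)
$y = 4380$ ($y = \left(-3\right) \left(-1460\right) = 4380$)
$\left(-4567 + 543\right) \left(y + w{\left(10,41 \right)}\right) = \left(-4567 + 543\right) \left(4380 + \left(216 + 9 \cdot 10 + 24 \cdot 41 + 10 \cdot 41\right)\right) = - 4024 \left(4380 + \left(216 + 90 + 984 + 410\right)\right) = - 4024 \left(4380 + 1700\right) = \left(-4024\right) 6080 = -24465920$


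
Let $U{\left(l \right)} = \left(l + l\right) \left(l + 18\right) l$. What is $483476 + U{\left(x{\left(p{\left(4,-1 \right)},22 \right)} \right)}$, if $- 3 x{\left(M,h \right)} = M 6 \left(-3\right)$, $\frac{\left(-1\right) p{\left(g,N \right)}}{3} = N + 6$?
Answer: $-682924$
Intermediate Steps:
$p{\left(g,N \right)} = -18 - 3 N$ ($p{\left(g,N \right)} = - 3 \left(N + 6\right) = - 3 \left(6 + N\right) = -18 - 3 N$)
$x{\left(M,h \right)} = 6 M$ ($x{\left(M,h \right)} = - \frac{M 6 \left(-3\right)}{3} = - \frac{6 M \left(-3\right)}{3} = - \frac{\left(-18\right) M}{3} = 6 M$)
$U{\left(l \right)} = 2 l^{2} \left(18 + l\right)$ ($U{\left(l \right)} = 2 l \left(18 + l\right) l = 2 l^{2} \left(18 + l\right)$)
$483476 + U{\left(x{\left(p{\left(4,-1 \right)},22 \right)} \right)} = 483476 + 2 \left(6 \left(-18 - -3\right)\right)^{2} \left(18 + 6 \left(-18 - -3\right)\right) = 483476 + 2 \left(6 \left(-18 + 3\right)\right)^{2} \left(18 + 6 \left(-18 + 3\right)\right) = 483476 + 2 \left(6 \left(-15\right)\right)^{2} \left(18 + 6 \left(-15\right)\right) = 483476 + 2 \left(-90\right)^{2} \left(18 - 90\right) = 483476 + 2 \cdot 8100 \left(-72\right) = 483476 - 1166400 = -682924$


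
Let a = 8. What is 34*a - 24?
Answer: 248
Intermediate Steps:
34*a - 24 = 34*8 - 24 = 272 - 24 = 248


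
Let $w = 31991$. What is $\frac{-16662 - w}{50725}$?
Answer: $- \frac{48653}{50725} \approx -0.95915$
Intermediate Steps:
$\frac{-16662 - w}{50725} = \frac{-16662 - 31991}{50725} = \left(-16662 - 31991\right) \frac{1}{50725} = \left(-48653\right) \frac{1}{50725} = - \frac{48653}{50725}$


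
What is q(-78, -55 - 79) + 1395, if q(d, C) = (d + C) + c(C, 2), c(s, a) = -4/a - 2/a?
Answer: 1180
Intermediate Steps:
c(s, a) = -6/a
q(d, C) = -3 + C + d (q(d, C) = (d + C) - 6/2 = (C + d) - 6*1/2 = (C + d) - 3 = -3 + C + d)
q(-78, -55 - 79) + 1395 = (-3 + (-55 - 79) - 78) + 1395 = (-3 - 134 - 78) + 1395 = -215 + 1395 = 1180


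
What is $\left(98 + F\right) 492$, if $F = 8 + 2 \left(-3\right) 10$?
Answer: $22632$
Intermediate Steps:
$F = -52$ ($F = 8 - 60 = -52$)
$\left(98 + F\right) 492 = \left(98 - 52\right) 492 = 46 \cdot 492 = 22632$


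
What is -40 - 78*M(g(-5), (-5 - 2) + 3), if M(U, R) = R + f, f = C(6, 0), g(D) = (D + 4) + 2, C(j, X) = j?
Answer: -196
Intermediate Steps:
g(D) = 6 + D (g(D) = (4 + D) + 2 = 6 + D)
f = 6
M(U, R) = 6 + R (M(U, R) = R + 6 = 6 + R)
-40 - 78*M(g(-5), (-5 - 2) + 3) = -40 - 78*(6 + ((-5 - 2) + 3)) = -40 - 78*(6 + (-7 + 3)) = -40 - 78*(6 - 4) = -40 - 78*2 = -40 - 156 = -196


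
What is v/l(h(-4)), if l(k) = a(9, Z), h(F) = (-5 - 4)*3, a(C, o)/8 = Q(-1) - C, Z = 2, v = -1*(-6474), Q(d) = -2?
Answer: -3237/44 ≈ -73.568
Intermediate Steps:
v = 6474
a(C, o) = -16 - 8*C (a(C, o) = 8*(-2 - C) = -16 - 8*C)
h(F) = -27 (h(F) = -9*3 = -27)
l(k) = -88 (l(k) = -16 - 8*9 = -16 - 72 = -88)
v/l(h(-4)) = 6474/(-88) = 6474*(-1/88) = -3237/44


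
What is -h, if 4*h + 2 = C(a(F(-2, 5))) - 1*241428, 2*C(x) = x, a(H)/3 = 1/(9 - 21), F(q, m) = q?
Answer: 1931441/32 ≈ 60358.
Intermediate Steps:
a(H) = -¼ (a(H) = 3/(9 - 21) = 3/(-12) = 3*(-1/12) = -¼)
C(x) = x/2
h = -1931441/32 (h = -½ + ((½)*(-¼) - 1*241428)/4 = -½ + (-⅛ - 241428)/4 = -½ + (¼)*(-1931425/8) = -½ - 1931425/32 = -1931441/32 ≈ -60358.)
-h = -1*(-1931441/32) = 1931441/32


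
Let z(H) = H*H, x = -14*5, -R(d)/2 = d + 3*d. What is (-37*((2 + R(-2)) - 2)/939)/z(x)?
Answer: -148/1150275 ≈ -0.00012866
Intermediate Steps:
R(d) = -8*d (R(d) = -2*(d + 3*d) = -8*d)
x = -70
z(H) = H²
(-37*((2 + R(-2)) - 2)/939)/z(x) = (-37*((2 - 8*(-2)) - 2)/939)/((-70)²) = (-37*((2 + 16) - 2)*(1/939))/4900 = (-37*(18 - 2)*(1/939))*(1/4900) = (-37*16*(1/939))*(1/4900) = -592*1/939*(1/4900) = -592/939*1/4900 = -148/1150275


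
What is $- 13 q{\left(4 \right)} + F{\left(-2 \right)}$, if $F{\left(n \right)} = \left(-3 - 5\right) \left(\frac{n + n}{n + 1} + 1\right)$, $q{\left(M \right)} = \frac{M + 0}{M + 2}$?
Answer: $- \frac{146}{3} \approx -48.667$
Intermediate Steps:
$q{\left(M \right)} = \frac{M}{2 + M}$
$F{\left(n \right)} = -8 - \frac{16 n}{1 + n}$ ($F{\left(n \right)} = - 8 \left(\frac{2 n}{1 + n} + 1\right) = - 8 \left(1 + \frac{2 n}{1 + n}\right) = -8 - \frac{16 n}{1 + n}$)
$- 13 q{\left(4 \right)} + F{\left(-2 \right)} = - 13 \frac{4}{2 + 4} + \frac{8 \left(-1 - -6\right)}{1 - 2} = - 13 \cdot \frac{4}{6} + \frac{8 \left(-1 + 6\right)}{-1} = - 13 \cdot 4 \cdot \frac{1}{6} + 8 \left(-1\right) 5 = \left(-13\right) \frac{2}{3} - 40 = - \frac{26}{3} - 40 = - \frac{146}{3}$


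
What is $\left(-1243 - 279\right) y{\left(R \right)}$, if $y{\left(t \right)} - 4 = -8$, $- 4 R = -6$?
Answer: $6088$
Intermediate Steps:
$R = \frac{3}{2}$ ($R = \left(- \frac{1}{4}\right) \left(-6\right) = \frac{3}{2} \approx 1.5$)
$y{\left(t \right)} = -4$ ($y{\left(t \right)} = 4 - 8 = -4$)
$\left(-1243 - 279\right) y{\left(R \right)} = \left(-1243 - 279\right) \left(-4\right) = \left(-1522\right) \left(-4\right) = 6088$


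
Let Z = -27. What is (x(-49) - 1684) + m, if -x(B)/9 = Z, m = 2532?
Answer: 1091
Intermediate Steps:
x(B) = 243 (x(B) = -9*(-27) = 243)
(x(-49) - 1684) + m = (243 - 1684) + 2532 = -1441 + 2532 = 1091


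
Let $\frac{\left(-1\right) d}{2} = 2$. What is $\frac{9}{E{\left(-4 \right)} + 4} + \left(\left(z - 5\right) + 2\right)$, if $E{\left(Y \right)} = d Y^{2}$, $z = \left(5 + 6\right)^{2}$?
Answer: $\frac{2357}{20} \approx 117.85$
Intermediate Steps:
$d = -4$ ($d = \left(-2\right) 2 = -4$)
$z = 121$ ($z = 11^{2} = 121$)
$E{\left(Y \right)} = - 4 Y^{2}$
$\frac{9}{E{\left(-4 \right)} + 4} + \left(\left(z - 5\right) + 2\right) = \frac{9}{- 4 \left(-4\right)^{2} + 4} + \left(\left(121 - 5\right) + 2\right) = \frac{9}{\left(-4\right) 16 + 4} + \left(116 + 2\right) = \frac{9}{-64 + 4} + 118 = \frac{9}{-60} + 118 = 9 \left(- \frac{1}{60}\right) + 118 = - \frac{3}{20} + 118 = \frac{2357}{20}$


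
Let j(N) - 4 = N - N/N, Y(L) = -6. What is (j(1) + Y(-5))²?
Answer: 4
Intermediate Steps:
j(N) = 3 + N (j(N) = 4 + (N - N/N) = 4 + (N - 1*1) = 4 + (N - 1) = 4 + (-1 + N) = 3 + N)
(j(1) + Y(-5))² = ((3 + 1) - 6)² = (4 - 6)² = (-2)² = 4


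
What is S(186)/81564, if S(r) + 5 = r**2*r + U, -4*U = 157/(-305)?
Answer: 2616839459/33169360 ≈ 78.893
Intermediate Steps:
U = 157/1220 (U = -157/(4*(-305)) = -157*(-1)/(4*305) = -1/4*(-157/305) = 157/1220 ≈ 0.12869)
S(r) = -5943/1220 + r**3 (S(r) = -5 + (r**2*r + 157/1220) = -5 + (r**3 + 157/1220) = -5 + (157/1220 + r**3) = -5943/1220 + r**3)
S(186)/81564 = (-5943/1220 + 186**3)/81564 = (-5943/1220 + 6434856)*(1/81564) = (7850518377/1220)*(1/81564) = 2616839459/33169360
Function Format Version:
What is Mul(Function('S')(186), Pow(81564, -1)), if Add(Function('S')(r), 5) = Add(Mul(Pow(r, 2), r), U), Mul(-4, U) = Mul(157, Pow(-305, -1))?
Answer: Rational(2616839459, 33169360) ≈ 78.893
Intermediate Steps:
U = Rational(157, 1220) (U = Mul(Rational(-1, 4), Mul(157, Pow(-305, -1))) = Mul(Rational(-1, 4), Mul(157, Rational(-1, 305))) = Mul(Rational(-1, 4), Rational(-157, 305)) = Rational(157, 1220) ≈ 0.12869)
Function('S')(r) = Add(Rational(-5943, 1220), Pow(r, 3)) (Function('S')(r) = Add(-5, Add(Mul(Pow(r, 2), r), Rational(157, 1220))) = Add(-5, Add(Pow(r, 3), Rational(157, 1220))) = Add(-5, Add(Rational(157, 1220), Pow(r, 3))) = Add(Rational(-5943, 1220), Pow(r, 3)))
Mul(Function('S')(186), Pow(81564, -1)) = Mul(Add(Rational(-5943, 1220), Pow(186, 3)), Pow(81564, -1)) = Mul(Add(Rational(-5943, 1220), 6434856), Rational(1, 81564)) = Mul(Rational(7850518377, 1220), Rational(1, 81564)) = Rational(2616839459, 33169360)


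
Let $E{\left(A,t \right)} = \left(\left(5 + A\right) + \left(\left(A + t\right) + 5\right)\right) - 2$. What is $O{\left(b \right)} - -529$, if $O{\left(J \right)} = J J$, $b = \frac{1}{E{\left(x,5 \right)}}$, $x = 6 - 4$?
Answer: $\frac{152882}{289} \approx 529.0$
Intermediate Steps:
$x = 2$ ($x = 6 - 4 = 2$)
$E{\left(A,t \right)} = 8 + t + 2 A$ ($E{\left(A,t \right)} = \left(\left(5 + A\right) + \left(5 + A + t\right)\right) + \left(-5 + 3\right) = \left(10 + t + 2 A\right) - 2 = 8 + t + 2 A$)
$b = \frac{1}{17}$ ($b = \frac{1}{8 + 5 + 2 \cdot 2} = \frac{1}{8 + 5 + 4} = \frac{1}{17} \approx 0.058824$)
$O{\left(J \right)} = J^{2}$
$O{\left(b \right)} - -529 = \left(\frac{1}{17}\right)^{2} - -529 = \frac{1}{289} + 529 = \frac{152882}{289}$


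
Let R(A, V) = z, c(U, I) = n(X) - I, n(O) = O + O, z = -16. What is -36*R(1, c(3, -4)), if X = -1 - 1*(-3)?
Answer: 576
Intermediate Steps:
X = 2 (X = -1 + 3 = 2)
n(O) = 2*O
c(U, I) = 4 - I (c(U, I) = 2*2 - I = 4 - I)
R(A, V) = -16
-36*R(1, c(3, -4)) = -36*(-16) = 576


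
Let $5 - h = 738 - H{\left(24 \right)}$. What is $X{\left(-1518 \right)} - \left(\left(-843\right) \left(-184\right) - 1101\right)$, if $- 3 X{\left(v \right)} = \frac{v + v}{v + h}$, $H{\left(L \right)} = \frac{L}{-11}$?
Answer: $- \frac{3817173767}{24785} \approx -1.5401 \cdot 10^{5}$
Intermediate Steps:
$H{\left(L \right)} = - \frac{L}{11}$ ($H{\left(L \right)} = L \left(- \frac{1}{11}\right) = - \frac{L}{11}$)
$h = - \frac{8087}{11}$ ($h = 5 - \left(738 - \left(- \frac{1}{11}\right) 24\right) = 5 - \left(738 - - \frac{24}{11}\right) = 5 - \left(738 + \frac{24}{11}\right) = 5 - \frac{8142}{11} = - \frac{8087}{11} \approx -735.18$)
$X{\left(v \right)} = - \frac{2 v}{3 \left(- \frac{8087}{11} + v\right)}$ ($X{\left(v \right)} = - \frac{\left(v + v\right) \frac{1}{v - \frac{8087}{11}}}{3} = - \frac{2 v \frac{1}{- \frac{8087}{11} + v}}{3} = - \frac{2 v}{3 \left(- \frac{8087}{11} + v\right)}$)
$X{\left(-1518 \right)} - \left(\left(-843\right) \left(-184\right) - 1101\right) = \left(-22\right) \left(-1518\right) \frac{1}{-24261 + 33 \left(-1518\right)} - \left(\left(-843\right) \left(-184\right) - 1101\right) = \left(-22\right) \left(-1518\right) \frac{1}{-24261 - 50094} - \left(155112 - 1101\right) = \left(-22\right) \left(-1518\right) \frac{1}{-74355} - 154011 = \left(-22\right) \left(-1518\right) \left(- \frac{1}{74355}\right) - 154011 = - \frac{11132}{24785} - 154011 = - \frac{3817173767}{24785}$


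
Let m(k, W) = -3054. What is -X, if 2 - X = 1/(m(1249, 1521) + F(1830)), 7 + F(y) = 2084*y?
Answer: -7621317/3810659 ≈ -2.0000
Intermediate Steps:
F(y) = -7 + 2084*y
X = 7621317/3810659 (X = 2 - 1/(-3054 + (-7 + 2084*1830)) = 2 - 1/(-3054 + (-7 + 3813720)) = 2 - 1/(-3054 + 3813713) = 2 - 1/3810659 = 7621317/3810659 ≈ 2.0000)
-X = -1*7621317/3810659 = -7621317/3810659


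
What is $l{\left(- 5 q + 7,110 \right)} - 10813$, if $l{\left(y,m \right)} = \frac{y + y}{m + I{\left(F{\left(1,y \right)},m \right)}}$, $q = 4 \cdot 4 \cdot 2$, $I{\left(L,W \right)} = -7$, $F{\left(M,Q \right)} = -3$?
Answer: $- \frac{1114045}{103} \approx -10816.0$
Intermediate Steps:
$q = 32$ ($q = 4 \cdot 8 = 32$)
$l{\left(y,m \right)} = \frac{2 y}{-7 + m}$ ($l{\left(y,m \right)} = \frac{y + y}{m - 7} = \frac{2 y}{-7 + m}$)
$l{\left(- 5 q + 7,110 \right)} - 10813 = \frac{2 \left(\left(-5\right) 32 + 7\right)}{-7 + 110} - 10813 = \frac{2 \left(-160 + 7\right)}{103} - 10813 = 2 \left(-153\right) \frac{1}{103} - 10813 = - \frac{306}{103} - 10813 = - \frac{1114045}{103}$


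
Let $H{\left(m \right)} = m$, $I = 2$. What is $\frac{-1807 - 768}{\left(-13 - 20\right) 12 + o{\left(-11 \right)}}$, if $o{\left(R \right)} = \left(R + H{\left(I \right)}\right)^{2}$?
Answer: $\frac{515}{63} \approx 8.1746$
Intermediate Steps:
$o{\left(R \right)} = \left(2 + R\right)^{2}$ ($o{\left(R \right)} = \left(R + 2\right)^{2} = \left(2 + R\right)^{2}$)
$\frac{-1807 - 768}{\left(-13 - 20\right) 12 + o{\left(-11 \right)}} = \frac{-1807 - 768}{\left(-13 - 20\right) 12 + \left(2 - 11\right)^{2}} = - \frac{2575}{\left(-33\right) 12 + \left(-9\right)^{2}} = - \frac{2575}{-396 + 81} = - \frac{2575}{-315} = \left(-2575\right) \left(- \frac{1}{315}\right) = \frac{515}{63}$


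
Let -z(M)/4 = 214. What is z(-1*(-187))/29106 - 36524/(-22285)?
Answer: 521995792/324313605 ≈ 1.6095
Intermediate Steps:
z(M) = -856 (z(M) = -4*214 = -856)
z(-1*(-187))/29106 - 36524/(-22285) = -856/29106 - 36524/(-22285) = -856*1/29106 - 36524*(-1/22285) = -428/14553 + 36524/22285 = 521995792/324313605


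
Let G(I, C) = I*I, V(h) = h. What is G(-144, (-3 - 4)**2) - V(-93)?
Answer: 20829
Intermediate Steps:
G(I, C) = I**2
G(-144, (-3 - 4)**2) - V(-93) = (-144)**2 - 1*(-93) = 20736 + 93 = 20829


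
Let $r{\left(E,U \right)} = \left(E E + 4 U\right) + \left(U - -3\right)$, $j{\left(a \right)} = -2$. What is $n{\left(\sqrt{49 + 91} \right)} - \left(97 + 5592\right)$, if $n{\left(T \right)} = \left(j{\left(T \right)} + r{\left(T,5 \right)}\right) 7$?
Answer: $-4527$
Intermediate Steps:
$r{\left(E,U \right)} = 3 + E^{2} + 5 U$ ($r{\left(E,U \right)} = \left(E^{2} + 4 U\right) + \left(U + 3\right) = \left(E^{2} + 4 U\right) + \left(3 + U\right) = 3 + E^{2} + 5 U$)
$n{\left(T \right)} = 182 + 7 T^{2}$ ($n{\left(T \right)} = \left(-2 + \left(3 + T^{2} + 5 \cdot 5\right)\right) 7 = \left(-2 + \left(3 + T^{2} + 25\right)\right) 7 = \left(-2 + \left(28 + T^{2}\right)\right) 7 = \left(26 + T^{2}\right) 7 = 182 + 7 T^{2}$)
$n{\left(\sqrt{49 + 91} \right)} - \left(97 + 5592\right) = \left(182 + 7 \left(\sqrt{49 + 91}\right)^{2}\right) - \left(97 + 5592\right) = \left(182 + 7 \left(\sqrt{140}\right)^{2}\right) - 5689 = \left(182 + 7 \left(2 \sqrt{35}\right)^{2}\right) - 5689 = \left(182 + 7 \cdot 140\right) - 5689 = \left(182 + 980\right) - 5689 = 1162 - 5689 = -4527$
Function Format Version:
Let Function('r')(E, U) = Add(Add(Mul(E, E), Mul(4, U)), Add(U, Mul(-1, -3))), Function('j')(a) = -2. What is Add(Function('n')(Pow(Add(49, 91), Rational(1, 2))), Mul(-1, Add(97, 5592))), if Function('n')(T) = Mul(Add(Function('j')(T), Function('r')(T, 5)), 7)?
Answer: -4527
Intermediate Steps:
Function('r')(E, U) = Add(3, Pow(E, 2), Mul(5, U)) (Function('r')(E, U) = Add(Add(Pow(E, 2), Mul(4, U)), Add(U, 3)) = Add(Add(Pow(E, 2), Mul(4, U)), Add(3, U)) = Add(3, Pow(E, 2), Mul(5, U)))
Function('n')(T) = Add(182, Mul(7, Pow(T, 2))) (Function('n')(T) = Mul(Add(-2, Add(3, Pow(T, 2), Mul(5, 5))), 7) = Mul(Add(-2, Add(3, Pow(T, 2), 25)), 7) = Mul(Add(-2, Add(28, Pow(T, 2))), 7) = Mul(Add(26, Pow(T, 2)), 7) = Add(182, Mul(7, Pow(T, 2))))
Add(Function('n')(Pow(Add(49, 91), Rational(1, 2))), Mul(-1, Add(97, 5592))) = Add(Add(182, Mul(7, Pow(Pow(Add(49, 91), Rational(1, 2)), 2))), Mul(-1, Add(97, 5592))) = Add(Add(182, Mul(7, Pow(Pow(140, Rational(1, 2)), 2))), Mul(-1, 5689)) = Add(Add(182, Mul(7, Pow(Mul(2, Pow(35, Rational(1, 2))), 2))), -5689) = Add(Add(182, Mul(7, 140)), -5689) = Add(Add(182, 980), -5689) = Add(1162, -5689) = -4527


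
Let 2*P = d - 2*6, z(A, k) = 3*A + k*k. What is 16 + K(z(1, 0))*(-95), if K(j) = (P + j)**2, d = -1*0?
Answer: -839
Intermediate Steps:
d = 0
z(A, k) = k**2 + 3*A (z(A, k) = 3*A + k**2 = k**2 + 3*A)
P = -6 (P = (0 - 2*6)/2 = (0 - 12)/2 = (1/2)*(-12) = -6)
K(j) = (-6 + j)**2
16 + K(z(1, 0))*(-95) = 16 + (-6 + (0**2 + 3*1))**2*(-95) = 16 + (-6 + (0 + 3))**2*(-95) = 16 + (-6 + 3)**2*(-95) = 16 + (-3)**2*(-95) = 16 + 9*(-95) = 16 - 855 = -839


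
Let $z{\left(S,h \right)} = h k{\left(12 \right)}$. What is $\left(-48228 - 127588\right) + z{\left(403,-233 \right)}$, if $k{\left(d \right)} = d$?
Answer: $-178612$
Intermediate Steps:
$z{\left(S,h \right)} = 12 h$ ($z{\left(S,h \right)} = h 12 = 12 h$)
$\left(-48228 - 127588\right) + z{\left(403,-233 \right)} = \left(-48228 - 127588\right) + 12 \left(-233\right) = -175816 - 2796 = -178612$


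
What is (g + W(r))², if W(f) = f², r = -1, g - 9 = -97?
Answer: 7569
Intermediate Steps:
g = -88 (g = 9 - 97 = -88)
(g + W(r))² = (-88 + (-1)²)² = (-88 + 1)² = (-87)² = 7569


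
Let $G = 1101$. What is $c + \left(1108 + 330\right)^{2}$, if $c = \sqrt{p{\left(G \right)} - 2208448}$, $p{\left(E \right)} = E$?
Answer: $2067844 + i \sqrt{2207347} \approx 2.0678 \cdot 10^{6} + 1485.7 i$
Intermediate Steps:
$c = i \sqrt{2207347}$ ($c = \sqrt{1101 - 2208448} = \sqrt{-2207347} = i \sqrt{2207347} \approx 1485.7 i$)
$c + \left(1108 + 330\right)^{2} = i \sqrt{2207347} + \left(1108 + 330\right)^{2} = i \sqrt{2207347} + 1438^{2} = i \sqrt{2207347} + 2067844 = 2067844 + i \sqrt{2207347}$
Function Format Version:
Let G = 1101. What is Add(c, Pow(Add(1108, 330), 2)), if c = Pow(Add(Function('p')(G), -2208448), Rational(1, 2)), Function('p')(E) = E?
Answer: Add(2067844, Mul(I, Pow(2207347, Rational(1, 2)))) ≈ Add(2.0678e+6, Mul(1485.7, I))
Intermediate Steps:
c = Mul(I, Pow(2207347, Rational(1, 2))) (c = Pow(Add(1101, -2208448), Rational(1, 2)) = Pow(-2207347, Rational(1, 2)) = Mul(I, Pow(2207347, Rational(1, 2))) ≈ Mul(1485.7, I))
Add(c, Pow(Add(1108, 330), 2)) = Add(Mul(I, Pow(2207347, Rational(1, 2))), Pow(Add(1108, 330), 2)) = Add(Mul(I, Pow(2207347, Rational(1, 2))), Pow(1438, 2)) = Add(Mul(I, Pow(2207347, Rational(1, 2))), 2067844) = Add(2067844, Mul(I, Pow(2207347, Rational(1, 2))))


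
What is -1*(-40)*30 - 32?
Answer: 1168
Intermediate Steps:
-1*(-40)*30 - 32 = 40*30 - 32 = 1200 - 32 = 1168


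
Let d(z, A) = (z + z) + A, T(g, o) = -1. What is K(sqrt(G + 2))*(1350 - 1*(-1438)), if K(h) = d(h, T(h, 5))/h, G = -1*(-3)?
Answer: 5576 - 2788*sqrt(5)/5 ≈ 4329.2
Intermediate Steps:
G = 3
d(z, A) = A + 2*z (d(z, A) = 2*z + A = A + 2*z)
K(h) = (-1 + 2*h)/h
K(sqrt(G + 2))*(1350 - 1*(-1438)) = (2 - 1/(sqrt(3 + 2)))*(1350 - 1*(-1438)) = (2 - 1/(sqrt(5)))*(1350 + 1438) = (2 - sqrt(5)/5)*2788 = 5576 - 2788*sqrt(5)/5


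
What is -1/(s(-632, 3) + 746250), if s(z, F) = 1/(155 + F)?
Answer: -158/117907501 ≈ -1.3400e-6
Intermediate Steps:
-1/(s(-632, 3) + 746250) = -1/(1/(155 + 3) + 746250) = -1/(1/158 + 746250) = -1/117907501/158 = -1*158/117907501 = -158/117907501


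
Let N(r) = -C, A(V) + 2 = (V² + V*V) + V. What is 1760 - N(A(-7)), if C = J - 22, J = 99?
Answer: 1837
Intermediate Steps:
C = 77 (C = 99 - 22 = 77)
A(V) = -2 + V + 2*V² (A(V) = -2 + ((V² + V*V) + V) = -2 + ((V² + V²) + V) = -2 + (2*V² + V) = -2 + (V + 2*V²) = -2 + V + 2*V²)
N(r) = -77 (N(r) = -1*77 = -77)
1760 - N(A(-7)) = 1760 - 1*(-77) = 1760 + 77 = 1837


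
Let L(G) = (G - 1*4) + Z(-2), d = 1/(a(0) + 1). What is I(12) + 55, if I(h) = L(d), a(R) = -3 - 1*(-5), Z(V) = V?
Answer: 148/3 ≈ 49.333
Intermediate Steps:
a(R) = 2 (a(R) = -3 + 5 = 2)
d = ⅓ (d = 1/(2 + 1) = 1/3 = ⅓ ≈ 0.33333)
L(G) = -6 + G (L(G) = (G - 1*4) - 2 = (G - 4) - 2 = (-4 + G) - 2 = -6 + G)
I(h) = -17/3 (I(h) = -6 + ⅓ = -17/3)
I(12) + 55 = -17/3 + 55 = 148/3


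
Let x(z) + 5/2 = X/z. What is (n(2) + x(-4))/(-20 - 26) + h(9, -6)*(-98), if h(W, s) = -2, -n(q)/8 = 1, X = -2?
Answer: 4513/23 ≈ 196.22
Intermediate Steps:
n(q) = -8 (n(q) = -8*1 = -8)
x(z) = -5/2 - 2/z
(n(2) + x(-4))/(-20 - 26) + h(9, -6)*(-98) = (-8 + (-5/2 - 2/(-4)))/(-20 - 26) - 2*(-98) = (-8 + (-5/2 - 2*(-¼)))/(-46) + 196 = (-8 + (-5/2 + ½))*(-1/46) + 196 = (-8 - 2)*(-1/46) + 196 = -10*(-1/46) + 196 = 5/23 + 196 = 4513/23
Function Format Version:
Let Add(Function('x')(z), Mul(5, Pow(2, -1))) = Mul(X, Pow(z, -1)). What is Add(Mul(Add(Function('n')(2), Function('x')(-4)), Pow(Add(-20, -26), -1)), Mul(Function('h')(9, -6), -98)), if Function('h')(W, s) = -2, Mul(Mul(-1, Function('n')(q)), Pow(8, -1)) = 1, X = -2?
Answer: Rational(4513, 23) ≈ 196.22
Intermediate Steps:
Function('n')(q) = -8 (Function('n')(q) = Mul(-8, 1) = -8)
Function('x')(z) = Add(Rational(-5, 2), Mul(-2, Pow(z, -1)))
Add(Mul(Add(Function('n')(2), Function('x')(-4)), Pow(Add(-20, -26), -1)), Mul(Function('h')(9, -6), -98)) = Add(Mul(Add(-8, Add(Rational(-5, 2), Mul(-2, Pow(-4, -1)))), Pow(Add(-20, -26), -1)), Mul(-2, -98)) = Add(Mul(Add(-8, Add(Rational(-5, 2), Mul(-2, Rational(-1, 4)))), Pow(-46, -1)), 196) = Add(Mul(Add(-8, Add(Rational(-5, 2), Rational(1, 2))), Rational(-1, 46)), 196) = Add(Mul(Add(-8, -2), Rational(-1, 46)), 196) = Add(Mul(-10, Rational(-1, 46)), 196) = Add(Rational(5, 23), 196) = Rational(4513, 23)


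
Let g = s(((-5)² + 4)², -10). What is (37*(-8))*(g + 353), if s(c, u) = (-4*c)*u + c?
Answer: -10310864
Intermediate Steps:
s(c, u) = c - 4*c*u (s(c, u) = -4*c*u + c = c - 4*c*u)
g = 34481 (g = ((-5)² + 4)²*(1 - 4*(-10)) = (25 + 4)²*(1 + 40) = 29²*41 = 841*41 = 34481)
(37*(-8))*(g + 353) = (37*(-8))*(34481 + 353) = -296*34834 = -10310864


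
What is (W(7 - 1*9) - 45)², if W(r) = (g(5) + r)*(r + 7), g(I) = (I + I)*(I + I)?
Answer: 198025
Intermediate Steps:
g(I) = 4*I² (g(I) = (2*I)*(2*I) = 4*I²)
W(r) = (7 + r)*(100 + r) (W(r) = (4*5² + r)*(r + 7) = (4*25 + r)*(7 + r) = (100 + r)*(7 + r) = (7 + r)*(100 + r))
(W(7 - 1*9) - 45)² = ((700 + (7 - 1*9)² + 107*(7 - 1*9)) - 45)² = ((700 + (7 - 9)² + 107*(7 - 9)) - 45)² = ((700 + (-2)² + 107*(-2)) - 45)² = ((700 + 4 - 214) - 45)² = (490 - 45)² = 445² = 198025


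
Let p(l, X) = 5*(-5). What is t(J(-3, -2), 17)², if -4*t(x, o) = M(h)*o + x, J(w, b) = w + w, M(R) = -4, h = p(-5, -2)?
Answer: 1369/4 ≈ 342.25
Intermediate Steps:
p(l, X) = -25
h = -25
J(w, b) = 2*w
t(x, o) = o - x/4 (t(x, o) = -(-4*o + x)/4 = -(x - 4*o)/4 = o - x/4)
t(J(-3, -2), 17)² = (17 - (-3)/2)² = (17 - ¼*(-6))² = (17 + 3/2)² = (37/2)² = 1369/4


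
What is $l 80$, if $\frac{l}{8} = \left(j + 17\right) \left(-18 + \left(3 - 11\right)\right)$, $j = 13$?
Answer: $-499200$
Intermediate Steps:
$l = -6240$ ($l = 8 \left(13 + 17\right) \left(-18 + \left(3 - 11\right)\right) = 8 \cdot 30 \left(-18 - 8\right) = 8 \cdot 30 \left(-26\right) = 8 \left(-780\right) = -6240$)
$l 80 = \left(-6240\right) 80 = -499200$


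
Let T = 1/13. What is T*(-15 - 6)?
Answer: -21/13 ≈ -1.6154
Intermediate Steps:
T = 1/13 ≈ 0.076923
T*(-15 - 6) = (-15 - 6)/13 = (1/13)*(-21) = -21/13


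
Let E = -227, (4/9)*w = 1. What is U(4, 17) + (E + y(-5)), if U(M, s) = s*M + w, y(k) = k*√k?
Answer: -627/4 - 5*I*√5 ≈ -156.75 - 11.18*I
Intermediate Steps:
w = 9/4 (w = (9/4)*1 = 9/4 ≈ 2.2500)
y(k) = k^(3/2)
U(M, s) = 9/4 + M*s (U(M, s) = s*M + 9/4 = M*s + 9/4 = 9/4 + M*s)
U(4, 17) + (E + y(-5)) = (9/4 + 4*17) + (-227 + (-5)^(3/2)) = (9/4 + 68) + (-227 - 5*I*√5) = 281/4 + (-227 - 5*I*√5) = -627/4 - 5*I*√5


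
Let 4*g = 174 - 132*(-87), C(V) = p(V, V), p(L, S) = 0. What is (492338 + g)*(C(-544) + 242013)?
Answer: 239715086565/2 ≈ 1.1986e+11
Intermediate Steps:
C(V) = 0
g = 5829/2 (g = (174 - 132*(-87))/4 = (174 + 11484)/4 = (¼)*11658 = 5829/2 ≈ 2914.5)
(492338 + g)*(C(-544) + 242013) = (492338 + 5829/2)*(0 + 242013) = (990505/2)*242013 = 239715086565/2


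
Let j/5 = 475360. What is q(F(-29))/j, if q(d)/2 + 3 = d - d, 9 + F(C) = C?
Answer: -3/1188400 ≈ -2.5244e-6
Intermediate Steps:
F(C) = -9 + C
j = 2376800 (j = 5*475360 = 2376800)
q(d) = -6 (q(d) = -6 + 2*(d - d) = -6 + 2*0 = -6 + 0 = -6)
q(F(-29))/j = -6/2376800 = -6*1/2376800 = -3/1188400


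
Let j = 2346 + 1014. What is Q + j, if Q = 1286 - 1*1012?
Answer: 3634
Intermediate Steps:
Q = 274 (Q = 1286 - 1012 = 274)
j = 3360
Q + j = 274 + 3360 = 3634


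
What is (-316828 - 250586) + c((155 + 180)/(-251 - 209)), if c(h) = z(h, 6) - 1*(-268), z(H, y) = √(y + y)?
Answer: -567146 + 2*√3 ≈ -5.6714e+5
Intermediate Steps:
z(H, y) = √2*√y (z(H, y) = √(2*y) = √2*√y)
c(h) = 268 + 2*√3 (c(h) = √2*√6 - 1*(-268) = 2*√3 + 268 = 268 + 2*√3)
(-316828 - 250586) + c((155 + 180)/(-251 - 209)) = (-316828 - 250586) + (268 + 2*√3) = -567414 + (268 + 2*√3) = -567146 + 2*√3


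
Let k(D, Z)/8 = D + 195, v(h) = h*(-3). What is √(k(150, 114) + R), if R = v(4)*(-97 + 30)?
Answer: 18*√11 ≈ 59.699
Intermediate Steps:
v(h) = -3*h
k(D, Z) = 1560 + 8*D (k(D, Z) = 8*(D + 195) = 8*(195 + D) = 1560 + 8*D)
R = 804 (R = (-3*4)*(-97 + 30) = -12*(-67) = 804)
√(k(150, 114) + R) = √((1560 + 8*150) + 804) = √((1560 + 1200) + 804) = √(2760 + 804) = √3564 = 18*√11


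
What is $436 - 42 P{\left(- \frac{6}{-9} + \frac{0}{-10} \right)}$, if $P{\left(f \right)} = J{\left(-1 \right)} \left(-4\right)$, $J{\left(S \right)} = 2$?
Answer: $772$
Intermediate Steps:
$P{\left(f \right)} = -8$ ($P{\left(f \right)} = 2 \left(-4\right) = -8$)
$436 - 42 P{\left(- \frac{6}{-9} + \frac{0}{-10} \right)} = 436 - -336 = 436 + 336 = 772$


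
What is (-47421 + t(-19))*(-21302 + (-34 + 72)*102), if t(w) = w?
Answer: 826689440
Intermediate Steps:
(-47421 + t(-19))*(-21302 + (-34 + 72)*102) = (-47421 - 19)*(-21302 + (-34 + 72)*102) = -47440*(-21302 + 38*102) = -47440*(-21302 + 3876) = -47440*(-17426) = 826689440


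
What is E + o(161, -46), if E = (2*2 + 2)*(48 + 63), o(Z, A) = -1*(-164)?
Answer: 830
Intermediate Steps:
o(Z, A) = 164
E = 666 (E = (4 + 2)*111 = 6*111 = 666)
E + o(161, -46) = 666 + 164 = 830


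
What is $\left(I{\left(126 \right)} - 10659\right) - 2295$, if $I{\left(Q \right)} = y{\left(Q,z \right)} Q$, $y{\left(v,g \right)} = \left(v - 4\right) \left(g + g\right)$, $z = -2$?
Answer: $-74442$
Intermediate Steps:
$y{\left(v,g \right)} = 2 g \left(-4 + v\right)$ ($y{\left(v,g \right)} = \left(-4 + v\right) 2 g = 2 g \left(-4 + v\right)$)
$I{\left(Q \right)} = Q \left(16 - 4 Q\right)$ ($I{\left(Q \right)} = 2 \left(-2\right) \left(-4 + Q\right) Q = \left(16 - 4 Q\right) Q = Q \left(16 - 4 Q\right)$)
$\left(I{\left(126 \right)} - 10659\right) - 2295 = \left(4 \cdot 126 \left(4 - 126\right) - 10659\right) - 2295 = \left(4 \cdot 126 \left(-122\right) - 10659\right) - 2295 = \left(-61488 - 10659\right) - 2295 = -72147 - 2295 = -74442$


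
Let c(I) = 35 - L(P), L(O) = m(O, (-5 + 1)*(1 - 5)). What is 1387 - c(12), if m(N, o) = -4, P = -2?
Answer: 1348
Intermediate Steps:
L(O) = -4
c(I) = 39 (c(I) = 35 - 1*(-4) = 35 + 4 = 39)
1387 - c(12) = 1387 - 1*39 = 1387 - 39 = 1348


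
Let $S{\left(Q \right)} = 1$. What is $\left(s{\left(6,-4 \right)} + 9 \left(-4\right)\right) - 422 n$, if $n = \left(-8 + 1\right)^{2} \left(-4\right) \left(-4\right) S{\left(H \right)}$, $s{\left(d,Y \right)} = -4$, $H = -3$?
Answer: $-330888$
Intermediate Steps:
$n = 784$ ($n = \left(-8 + 1\right)^{2} \left(-4\right) \left(-4\right) 1 = \left(-7\right)^{2} \cdot 16 \cdot 1 = 49 \cdot 16 = 784$)
$\left(s{\left(6,-4 \right)} + 9 \left(-4\right)\right) - 422 n = \left(-4 + 9 \left(-4\right)\right) - 330848 = \left(-4 - 36\right) - 330848 = -40 - 330848 = -330888$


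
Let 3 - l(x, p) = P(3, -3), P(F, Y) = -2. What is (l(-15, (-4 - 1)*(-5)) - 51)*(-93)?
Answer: 4278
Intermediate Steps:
l(x, p) = 5 (l(x, p) = 3 - 1*(-2) = 3 + 2 = 5)
(l(-15, (-4 - 1)*(-5)) - 51)*(-93) = (5 - 51)*(-93) = -46*(-93) = 4278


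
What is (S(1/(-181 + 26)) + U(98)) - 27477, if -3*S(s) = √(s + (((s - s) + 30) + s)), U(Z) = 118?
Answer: -27359 - 2*√180110/465 ≈ -27361.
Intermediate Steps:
S(s) = -√(30 + 2*s)/3 (S(s) = -√(s + (((s - s) + 30) + s))/3 = -√(s + ((0 + 30) + s))/3 = -√(s + (30 + s))/3 = -√(30 + 2*s)/3)
(S(1/(-181 + 26)) + U(98)) - 27477 = (-√(30 + 2/(-181 + 26))/3 + 118) - 27477 = (-√(30 + 2/(-155))/3 + 118) - 27477 = (-√(30 + 2*(-1/155))/3 + 118) - 27477 = (-√(30 - 2/155)/3 + 118) - 27477 = (-2*√180110/465 + 118) - 27477 = (118 - 2*√180110/465) - 27477 = -27359 - 2*√180110/465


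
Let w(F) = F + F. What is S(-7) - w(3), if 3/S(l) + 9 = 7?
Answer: -15/2 ≈ -7.5000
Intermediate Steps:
w(F) = 2*F
S(l) = -3/2 (S(l) = 3/(-9 + 7) = 3/(-2) = 3*(-½) = -3/2)
S(-7) - w(3) = -3/2 - 2*3 = -3/2 - 1*6 = -3/2 - 6 = -15/2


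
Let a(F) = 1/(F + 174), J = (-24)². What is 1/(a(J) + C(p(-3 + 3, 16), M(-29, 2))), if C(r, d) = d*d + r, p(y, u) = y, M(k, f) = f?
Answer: 750/3001 ≈ 0.24992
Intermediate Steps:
J = 576
C(r, d) = r + d² (C(r, d) = d² + r = r + d²)
a(F) = 1/(174 + F)
1/(a(J) + C(p(-3 + 3, 16), M(-29, 2))) = 1/(1/(174 + 576) + ((-3 + 3) + 2²)) = 1/(1/750 + (0 + 4)) = 1/(1/750 + 4) = 1/(3001/750) = 750/3001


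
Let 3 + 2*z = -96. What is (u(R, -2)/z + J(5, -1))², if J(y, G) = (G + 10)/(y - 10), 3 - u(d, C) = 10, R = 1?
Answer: 674041/245025 ≈ 2.7509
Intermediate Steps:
u(d, C) = -7 (u(d, C) = 3 - 1*10 = 3 - 10 = -7)
z = -99/2 (z = -3/2 + (½)*(-96) = -3/2 - 48 = -99/2 ≈ -49.500)
J(y, G) = (10 + G)/(-10 + y)
(u(R, -2)/z + J(5, -1))² = (-7/(-99/2) + (10 - 1)/(-10 + 5))² = (-7*(-2/99) + 9/(-5))² = (14/99 - ⅕*9)² = (14/99 - 9/5)² = (-821/495)² = 674041/245025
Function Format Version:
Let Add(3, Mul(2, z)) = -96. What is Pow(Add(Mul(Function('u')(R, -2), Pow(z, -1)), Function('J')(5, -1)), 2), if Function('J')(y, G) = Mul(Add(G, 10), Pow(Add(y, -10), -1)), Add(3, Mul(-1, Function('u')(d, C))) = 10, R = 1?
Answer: Rational(674041, 245025) ≈ 2.7509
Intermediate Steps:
Function('u')(d, C) = -7 (Function('u')(d, C) = Add(3, Mul(-1, 10)) = Add(3, -10) = -7)
z = Rational(-99, 2) (z = Add(Rational(-3, 2), Mul(Rational(1, 2), -96)) = Add(Rational(-3, 2), -48) = Rational(-99, 2) ≈ -49.500)
Function('J')(y, G) = Mul(Pow(Add(-10, y), -1), Add(10, G)) (Function('J')(y, G) = Mul(Add(10, G), Pow(Add(-10, y), -1)) = Mul(Pow(Add(-10, y), -1), Add(10, G)))
Pow(Add(Mul(Function('u')(R, -2), Pow(z, -1)), Function('J')(5, -1)), 2) = Pow(Add(Mul(-7, Pow(Rational(-99, 2), -1)), Mul(Pow(Add(-10, 5), -1), Add(10, -1))), 2) = Pow(Add(Mul(-7, Rational(-2, 99)), Mul(Pow(-5, -1), 9)), 2) = Pow(Add(Rational(14, 99), Mul(Rational(-1, 5), 9)), 2) = Pow(Add(Rational(14, 99), Rational(-9, 5)), 2) = Pow(Rational(-821, 495), 2) = Rational(674041, 245025)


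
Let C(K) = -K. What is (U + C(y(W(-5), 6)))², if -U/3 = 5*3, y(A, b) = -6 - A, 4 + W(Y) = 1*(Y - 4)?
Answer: 2704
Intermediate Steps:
W(Y) = -8 + Y (W(Y) = -4 + 1*(Y - 4) = -4 + 1*(-4 + Y) = -4 + (-4 + Y) = -8 + Y)
U = -45 (U = -15*3 = -3*15 = -45)
(U + C(y(W(-5), 6)))² = (-45 - (-6 - (-8 - 5)))² = (-45 - (-6 - 1*(-13)))² = (-45 - (-6 + 13))² = (-45 - 1*7)² = (-45 - 7)² = (-52)² = 2704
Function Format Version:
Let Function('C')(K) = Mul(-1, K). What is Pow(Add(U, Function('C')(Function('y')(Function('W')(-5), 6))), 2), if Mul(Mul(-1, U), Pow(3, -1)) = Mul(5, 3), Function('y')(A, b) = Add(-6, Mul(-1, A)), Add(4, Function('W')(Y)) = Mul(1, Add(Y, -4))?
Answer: 2704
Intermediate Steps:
Function('W')(Y) = Add(-8, Y) (Function('W')(Y) = Add(-4, Mul(1, Add(Y, -4))) = Add(-4, Mul(1, Add(-4, Y))) = Add(-4, Add(-4, Y)) = Add(-8, Y))
U = -45 (U = Mul(-3, Mul(5, 3)) = Mul(-3, 15) = -45)
Pow(Add(U, Function('C')(Function('y')(Function('W')(-5), 6))), 2) = Pow(Add(-45, Mul(-1, Add(-6, Mul(-1, Add(-8, -5))))), 2) = Pow(Add(-45, Mul(-1, Add(-6, Mul(-1, -13)))), 2) = Pow(Add(-45, Mul(-1, Add(-6, 13))), 2) = Pow(Add(-45, Mul(-1, 7)), 2) = Pow(Add(-45, -7), 2) = Pow(-52, 2) = 2704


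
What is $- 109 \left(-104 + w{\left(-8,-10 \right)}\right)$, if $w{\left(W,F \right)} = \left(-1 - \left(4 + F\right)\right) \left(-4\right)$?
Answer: $13516$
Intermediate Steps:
$w{\left(W,F \right)} = 20 + 4 F$ ($w{\left(W,F \right)} = \left(-5 - F\right) \left(-4\right) = 20 + 4 F$)
$- 109 \left(-104 + w{\left(-8,-10 \right)}\right) = - 109 \left(-104 + \left(20 + 4 \left(-10\right)\right)\right) = - 109 \left(-104 + \left(20 - 40\right)\right) = - 109 \left(-104 - 20\right) = \left(-109\right) \left(-124\right) = 13516$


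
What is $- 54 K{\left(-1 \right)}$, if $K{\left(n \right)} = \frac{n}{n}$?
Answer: $-54$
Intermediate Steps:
$K{\left(n \right)} = 1$
$- 54 K{\left(-1 \right)} = \left(-54\right) 1 = -54$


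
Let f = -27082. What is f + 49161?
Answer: 22079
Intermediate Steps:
f + 49161 = -27082 + 49161 = 22079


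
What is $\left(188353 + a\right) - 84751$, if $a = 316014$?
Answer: $419616$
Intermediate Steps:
$\left(188353 + a\right) - 84751 = \left(188353 + 316014\right) - 84751 = 504367 - 84751 = 419616$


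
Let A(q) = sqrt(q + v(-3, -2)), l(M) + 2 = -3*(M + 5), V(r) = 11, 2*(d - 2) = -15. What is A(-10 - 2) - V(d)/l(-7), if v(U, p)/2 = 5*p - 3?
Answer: -11/4 + I*sqrt(38) ≈ -2.75 + 6.1644*I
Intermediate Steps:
d = -11/2 (d = 2 + (1/2)*(-15) = 2 - 15/2 = -11/2 ≈ -5.5000)
v(U, p) = -6 + 10*p (v(U, p) = 2*(5*p - 3) = 2*(-3 + 5*p) = -6 + 10*p)
l(M) = -17 - 3*M (l(M) = -2 - 3*(M + 5) = -2 - 3*(5 + M) = -2 + (-15 - 3*M) = -17 - 3*M)
A(q) = sqrt(-26 + q) (A(q) = sqrt(q + (-6 + 10*(-2))) = sqrt(q + (-6 - 20)) = sqrt(q - 26) = sqrt(-26 + q))
A(-10 - 2) - V(d)/l(-7) = sqrt(-26 + (-10 - 2)) - 11/(-17 - 3*(-7)) = sqrt(-26 - 12) - 11/(-17 + 21) = sqrt(-38) - 11/4 = I*sqrt(38) - 11/4 = -11/4 + I*sqrt(38)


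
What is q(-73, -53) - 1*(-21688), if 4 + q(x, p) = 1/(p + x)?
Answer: 2732183/126 ≈ 21684.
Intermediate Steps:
q(x, p) = -4 + 1/(p + x)
q(-73, -53) - 1*(-21688) = (1 - 4*(-53) - 4*(-73))/(-53 - 73) - 1*(-21688) = (1 + 212 + 292)/(-126) + 21688 = -1/126*505 + 21688 = -505/126 + 21688 = 2732183/126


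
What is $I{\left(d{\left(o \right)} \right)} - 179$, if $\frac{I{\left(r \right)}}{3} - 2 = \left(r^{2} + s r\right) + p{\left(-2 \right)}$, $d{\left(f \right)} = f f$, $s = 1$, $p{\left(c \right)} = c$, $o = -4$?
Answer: $637$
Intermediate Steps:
$d{\left(f \right)} = f^{2}$
$I{\left(r \right)} = 3 r + 3 r^{2}$ ($I{\left(r \right)} = 6 + 3 \left(\left(r^{2} + 1 r\right) - 2\right) = 6 + 3 \left(\left(r^{2} + r\right) - 2\right) = 6 + 3 \left(\left(r + r^{2}\right) - 2\right) = 6 + 3 \left(-2 + r + r^{2}\right) = 6 + \left(-6 + 3 r + 3 r^{2}\right) = 3 r + 3 r^{2}$)
$I{\left(d{\left(o \right)} \right)} - 179 = 3 \left(-4\right)^{2} \left(1 + \left(-4\right)^{2}\right) - 179 = 3 \cdot 16 \left(1 + 16\right) - 179 = 3 \cdot 16 \cdot 17 - 179 = 816 - 179 = 637$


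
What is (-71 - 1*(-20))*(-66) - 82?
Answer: 3284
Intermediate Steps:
(-71 - 1*(-20))*(-66) - 82 = (-71 + 20)*(-66) - 82 = -51*(-66) - 82 = 3366 - 82 = 3284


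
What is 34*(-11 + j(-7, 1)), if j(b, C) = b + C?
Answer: -578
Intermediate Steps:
j(b, C) = C + b
34*(-11 + j(-7, 1)) = 34*(-11 + (1 - 7)) = 34*(-11 - 6) = 34*(-17) = -578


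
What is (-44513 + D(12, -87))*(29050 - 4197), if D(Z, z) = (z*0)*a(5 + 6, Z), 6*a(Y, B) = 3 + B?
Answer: -1106281589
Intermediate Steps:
a(Y, B) = 1/2 + B/6 (a(Y, B) = (3 + B)/6 = 1/2 + B/6)
D(Z, z) = 0 (D(Z, z) = (z*0)*(1/2 + Z/6) = 0*(1/2 + Z/6) = 0)
(-44513 + D(12, -87))*(29050 - 4197) = (-44513 + 0)*(29050 - 4197) = -44513*24853 = -1106281589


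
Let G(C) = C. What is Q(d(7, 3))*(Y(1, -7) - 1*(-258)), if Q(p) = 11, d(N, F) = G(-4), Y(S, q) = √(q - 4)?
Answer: 2838 + 11*I*√11 ≈ 2838.0 + 36.483*I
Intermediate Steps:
Y(S, q) = √(-4 + q)
d(N, F) = -4
Q(d(7, 3))*(Y(1, -7) - 1*(-258)) = 11*(√(-4 - 7) - 1*(-258)) = 11*(√(-11) + 258) = 11*(I*√11 + 258) = 11*(258 + I*√11) = 2838 + 11*I*√11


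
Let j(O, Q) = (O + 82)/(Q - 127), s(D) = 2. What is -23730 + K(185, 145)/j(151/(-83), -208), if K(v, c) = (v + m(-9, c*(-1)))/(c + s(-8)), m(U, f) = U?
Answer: -422174486/17787 ≈ -23735.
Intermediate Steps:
j(O, Q) = (82 + O)/(-127 + Q)
K(v, c) = (-9 + v)/(2 + c) (K(v, c) = (v - 9)/(c + 2) = (-9 + v)/(2 + c))
-23730 + K(185, 145)/j(151/(-83), -208) = -23730 + ((-9 + 185)/(2 + 145))/(((82 + 151/(-83))/(-127 - 208))) = -23730 + (176/147)/(((82 + 151*(-1/83))/(-335))) = -23730 + ((1/147)*176)/((-(82 - 151/83)/335)) = -23730 + 176/(147*((-1/335*6655/83))) = -23730 + 176/(147*(-1331/5561)) = -23730 + (176/147)*(-5561/1331) = -23730 - 88976/17787 = -422174486/17787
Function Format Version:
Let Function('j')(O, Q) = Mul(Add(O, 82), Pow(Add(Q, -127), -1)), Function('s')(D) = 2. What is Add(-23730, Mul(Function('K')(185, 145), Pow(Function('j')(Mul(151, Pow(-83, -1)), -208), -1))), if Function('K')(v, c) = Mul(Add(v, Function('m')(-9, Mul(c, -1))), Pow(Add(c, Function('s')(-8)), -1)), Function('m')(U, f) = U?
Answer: Rational(-422174486, 17787) ≈ -23735.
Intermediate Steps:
Function('j')(O, Q) = Mul(Pow(Add(-127, Q), -1), Add(82, O)) (Function('j')(O, Q) = Mul(Add(82, O), Pow(Add(-127, Q), -1)) = Mul(Pow(Add(-127, Q), -1), Add(82, O)))
Function('K')(v, c) = Mul(Pow(Add(2, c), -1), Add(-9, v)) (Function('K')(v, c) = Mul(Add(v, -9), Pow(Add(c, 2), -1)) = Mul(Add(-9, v), Pow(Add(2, c), -1)) = Mul(Pow(Add(2, c), -1), Add(-9, v)))
Add(-23730, Mul(Function('K')(185, 145), Pow(Function('j')(Mul(151, Pow(-83, -1)), -208), -1))) = Add(-23730, Mul(Mul(Pow(Add(2, 145), -1), Add(-9, 185)), Pow(Mul(Pow(Add(-127, -208), -1), Add(82, Mul(151, Pow(-83, -1)))), -1))) = Add(-23730, Mul(Mul(Pow(147, -1), 176), Pow(Mul(Pow(-335, -1), Add(82, Mul(151, Rational(-1, 83)))), -1))) = Add(-23730, Mul(Mul(Rational(1, 147), 176), Pow(Mul(Rational(-1, 335), Add(82, Rational(-151, 83))), -1))) = Add(-23730, Mul(Rational(176, 147), Pow(Mul(Rational(-1, 335), Rational(6655, 83)), -1))) = Add(-23730, Mul(Rational(176, 147), Pow(Rational(-1331, 5561), -1))) = Add(-23730, Mul(Rational(176, 147), Rational(-5561, 1331))) = Add(-23730, Rational(-88976, 17787)) = Rational(-422174486, 17787)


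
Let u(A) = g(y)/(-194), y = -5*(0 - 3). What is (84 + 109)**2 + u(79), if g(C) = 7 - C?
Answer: 3613157/97 ≈ 37249.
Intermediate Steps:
y = 15 (y = -5*(-3) = 15)
u(A) = 4/97 (u(A) = (7 - 1*15)/(-194) = (7 - 15)*(-1/194) = -8*(-1/194) = 4/97)
(84 + 109)**2 + u(79) = (84 + 109)**2 + 4/97 = 193**2 + 4/97 = 37249 + 4/97 = 3613157/97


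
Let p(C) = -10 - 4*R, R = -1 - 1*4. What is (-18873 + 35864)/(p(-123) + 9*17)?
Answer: 16991/163 ≈ 104.24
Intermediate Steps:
R = -5 (R = -1 - 4 = -5)
p(C) = 10 (p(C) = -10 - 4*(-5) = -10 - 1*(-20) = -10 + 20 = 10)
(-18873 + 35864)/(p(-123) + 9*17) = (-18873 + 35864)/(10 + 9*17) = 16991/(10 + 153) = 16991/163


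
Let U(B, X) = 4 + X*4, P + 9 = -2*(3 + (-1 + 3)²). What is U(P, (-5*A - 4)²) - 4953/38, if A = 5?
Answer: 123031/38 ≈ 3237.7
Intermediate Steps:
P = -23 (P = -9 - 2*(3 + (-1 + 3)²) = -9 - 2*(3 + 2²) = -9 - 2*(3 + 4) = -9 - 2*7 = -9 - 14 = -23)
U(B, X) = 4 + 4*X
U(P, (-5*A - 4)²) - 4953/38 = (4 + 4*(-5*5 - 4)²) - 4953/38 = (4 + 4*(-25 - 4)²) - 4953/38 = (4 + 4*(-29)²) - 1*4953/38 = (4 + 4*841) - 4953/38 = (4 + 3364) - 4953/38 = 3368 - 4953/38 = 123031/38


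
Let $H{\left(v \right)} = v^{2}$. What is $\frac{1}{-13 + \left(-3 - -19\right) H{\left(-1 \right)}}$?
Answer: $\frac{1}{3} \approx 0.33333$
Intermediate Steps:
$\frac{1}{-13 + \left(-3 - -19\right) H{\left(-1 \right)}} = \frac{1}{-13 + \left(-3 - -19\right) \left(-1\right)^{2}} = \frac{1}{-13 + \left(-3 + 19\right) 1} = \frac{1}{-13 + 16 \cdot 1} = \frac{1}{-13 + 16} = \frac{1}{3}$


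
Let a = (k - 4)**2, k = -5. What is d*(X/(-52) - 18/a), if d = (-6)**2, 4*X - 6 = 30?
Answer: -185/13 ≈ -14.231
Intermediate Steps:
X = 9 (X = 3/2 + (1/4)*30 = 3/2 + 15/2 = 9)
a = 81 (a = (-5 - 4)**2 = (-9)**2 = 81)
d = 36
d*(X/(-52) - 18/a) = 36*(9/(-52) - 18/81) = 36*(9*(-1/52) - 18*1/81) = 36*(-9/52 - 2/9) = 36*(-185/468) = -185/13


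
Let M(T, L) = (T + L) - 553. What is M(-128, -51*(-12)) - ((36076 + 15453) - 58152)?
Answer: 6554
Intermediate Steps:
M(T, L) = -553 + L + T (M(T, L) = (L + T) - 553 = -553 + L + T)
M(-128, -51*(-12)) - ((36076 + 15453) - 58152) = (-553 - 51*(-12) - 128) - ((36076 + 15453) - 58152) = (-553 + 612 - 128) - (51529 - 58152) = -69 - 1*(-6623) = -69 + 6623 = 6554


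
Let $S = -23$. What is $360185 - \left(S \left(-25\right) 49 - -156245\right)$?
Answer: $175765$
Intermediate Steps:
$360185 - \left(S \left(-25\right) 49 - -156245\right) = 360185 - \left(\left(-23\right) \left(-25\right) 49 - -156245\right) = 360185 - \left(575 \cdot 49 + 156245\right) = 360185 - \left(28175 + 156245\right) = 360185 - 184420 = 175765$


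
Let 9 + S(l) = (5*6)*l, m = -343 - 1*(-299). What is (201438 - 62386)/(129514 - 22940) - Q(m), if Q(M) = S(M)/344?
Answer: 94735367/18330728 ≈ 5.1681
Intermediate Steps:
m = -44 (m = -343 + 299 = -44)
S(l) = -9 + 30*l (S(l) = -9 + (5*6)*l = -9 + 30*l)
Q(M) = -9/344 + 15*M/172 (Q(M) = (-9 + 30*M)/344 = (-9 + 30*M)*(1/344) = -9/344 + 15*M/172)
(201438 - 62386)/(129514 - 22940) - Q(m) = (201438 - 62386)/(129514 - 22940) - (-9/344 + (15/172)*(-44)) = 139052/106574 - (-9/344 - 165/43) = 139052*(1/106574) - 1*(-1329/344) = 69526/53287 + 1329/344 = 94735367/18330728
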